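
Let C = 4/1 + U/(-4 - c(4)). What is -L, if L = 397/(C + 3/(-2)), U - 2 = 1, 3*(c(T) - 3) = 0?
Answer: -5558/29 ≈ -191.66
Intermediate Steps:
c(T) = 3 (c(T) = 3 + (1/3)*0 = 3 + 0 = 3)
U = 3 (U = 2 + 1 = 3)
C = 25/7 (C = 4/1 + 3/(-4 - 1*3) = 4*1 + 3/(-4 - 3) = 4 + 3/(-7) = 4 + 3*(-1/7) = 4 - 3/7 = 25/7 ≈ 3.5714)
L = 5558/29 (L = 397/(25/7 + 3/(-2)) = 397/(25/7 + 3*(-1/2)) = 397/(25/7 - 3/2) = 397/(29/14) = (14/29)*397 = 5558/29 ≈ 191.66)
-L = -1*5558/29 = -5558/29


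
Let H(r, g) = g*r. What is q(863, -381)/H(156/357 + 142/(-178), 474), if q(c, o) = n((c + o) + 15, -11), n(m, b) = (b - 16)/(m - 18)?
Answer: 95319/289180922 ≈ 0.00032962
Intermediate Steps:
n(m, b) = (-16 + b)/(-18 + m)
q(c, o) = -27/(-3 + c + o) (q(c, o) = (-16 - 11)/(-18 + ((c + o) + 15)) = -27/(-18 + (15 + c + o)) = -27/(-3 + c + o))
q(863, -381)/H(156/357 + 142/(-178), 474) = (-27/(-3 + 863 - 381))/((474*(156/357 + 142/(-178)))) = (-27/479)/((474*(156*(1/357) + 142*(-1/178)))) = (-27*1/479)/((474*(52/119 - 71/89))) = -27/(479*(474*(-3821/10591))) = -27/(479*(-1811154/10591)) = -27/479*(-10591/1811154) = 95319/289180922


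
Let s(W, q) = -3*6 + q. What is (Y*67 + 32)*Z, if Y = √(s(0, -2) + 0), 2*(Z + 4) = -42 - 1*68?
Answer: -1888 - 7906*I*√5 ≈ -1888.0 - 17678.0*I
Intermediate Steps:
Z = -59 (Z = -4 + (-42 - 1*68)/2 = -4 + (-42 - 68)/2 = -4 + (½)*(-110) = -4 - 55 = -59)
s(W, q) = -18 + q
Y = 2*I*√5 (Y = √((-18 - 2) + 0) = √(-20 + 0) = √(-20) = 2*I*√5 ≈ 4.4721*I)
(Y*67 + 32)*Z = ((2*I*√5)*67 + 32)*(-59) = (134*I*√5 + 32)*(-59) = (32 + 134*I*√5)*(-59) = -1888 - 7906*I*√5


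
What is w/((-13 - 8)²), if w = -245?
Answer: -5/9 ≈ -0.55556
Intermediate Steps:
w/((-13 - 8)²) = -245/(-13 - 8)² = -245/((-21)²) = -245/441 = -245*1/441 = -5/9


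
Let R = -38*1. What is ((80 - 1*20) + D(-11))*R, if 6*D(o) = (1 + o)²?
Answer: -8740/3 ≈ -2913.3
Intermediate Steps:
R = -38
D(o) = (1 + o)²/6
((80 - 1*20) + D(-11))*R = ((80 - 1*20) + (1 - 11)²/6)*(-38) = ((80 - 20) + (⅙)*(-10)²)*(-38) = (60 + (⅙)*100)*(-38) = (60 + 50/3)*(-38) = (230/3)*(-38) = -8740/3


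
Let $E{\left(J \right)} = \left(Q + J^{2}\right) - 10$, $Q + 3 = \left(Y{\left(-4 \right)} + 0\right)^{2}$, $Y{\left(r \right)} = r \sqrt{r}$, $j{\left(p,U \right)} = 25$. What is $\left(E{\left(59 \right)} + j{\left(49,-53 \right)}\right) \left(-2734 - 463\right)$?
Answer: $-10962513$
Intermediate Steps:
$Y{\left(r \right)} = r^{\frac{3}{2}}$
$Q = -67$ ($Q = -3 + \left(\left(-4\right)^{\frac{3}{2}} + 0\right)^{2} = -3 + \left(- 8 i + 0\right)^{2} = -3 + \left(- 8 i\right)^{2} = -3 - 64 = -67$)
$E{\left(J \right)} = -77 + J^{2}$ ($E{\left(J \right)} = \left(-67 + J^{2}\right) - 10 = -77 + J^{2}$)
$\left(E{\left(59 \right)} + j{\left(49,-53 \right)}\right) \left(-2734 - 463\right) = \left(\left(-77 + 59^{2}\right) + 25\right) \left(-2734 - 463\right) = \left(\left(-77 + 3481\right) + 25\right) \left(-3197\right) = \left(3404 + 25\right) \left(-3197\right) = 3429 \left(-3197\right) = -10962513$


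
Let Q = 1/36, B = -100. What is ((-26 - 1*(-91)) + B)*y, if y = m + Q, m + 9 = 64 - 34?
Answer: -26495/36 ≈ -735.97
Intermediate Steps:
m = 21 (m = -9 + (64 - 34) = -9 + 30 = 21)
Q = 1/36 ≈ 0.027778
y = 757/36 (y = 21 + 1/36 = 757/36 ≈ 21.028)
((-26 - 1*(-91)) + B)*y = ((-26 - 1*(-91)) - 100)*(757/36) = ((-26 + 91) - 100)*(757/36) = (65 - 100)*(757/36) = -35*757/36 = -26495/36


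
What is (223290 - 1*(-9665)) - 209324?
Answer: 23631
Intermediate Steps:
(223290 - 1*(-9665)) - 209324 = (223290 + 9665) - 209324 = 232955 - 209324 = 23631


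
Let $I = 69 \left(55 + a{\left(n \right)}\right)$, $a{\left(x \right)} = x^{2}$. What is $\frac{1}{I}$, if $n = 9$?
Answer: $\frac{1}{9384} \approx 0.00010656$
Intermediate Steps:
$I = 9384$ ($I = 69 \left(55 + 9^{2}\right) = 69 \left(55 + 81\right) = 69 \cdot 136 = 9384$)
$\frac{1}{I} = \frac{1}{9384}$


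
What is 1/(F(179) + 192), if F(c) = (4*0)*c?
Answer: 1/192 ≈ 0.0052083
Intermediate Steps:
F(c) = 0 (F(c) = 0*c = 0)
1/(F(179) + 192) = 1/(0 + 192) = 1/192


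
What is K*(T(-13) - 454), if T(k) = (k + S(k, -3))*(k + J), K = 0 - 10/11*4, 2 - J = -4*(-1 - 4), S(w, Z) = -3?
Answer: -1680/11 ≈ -152.73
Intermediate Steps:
J = -18 (J = 2 - (-4)*(-1 - 4) = 2 - (-4)*(-5) = 2 - 1*20 = 2 - 20 = -18)
K = -40/11 (K = 0 - 10*1/11*4 = 0 - 10/11*4 = 0 - 40/11 = -40/11 ≈ -3.6364)
T(k) = (-18 + k)*(-3 + k) (T(k) = (k - 3)*(k - 18) = (-3 + k)*(-18 + k) = (-18 + k)*(-3 + k))
K*(T(-13) - 454) = -40*((54 + (-13)² - 21*(-13)) - 454)/11 = -40*((54 + 169 + 273) - 454)/11 = -40*(496 - 454)/11 = -40/11*42 = -1680/11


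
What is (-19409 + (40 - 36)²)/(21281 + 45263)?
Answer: -19393/66544 ≈ -0.29143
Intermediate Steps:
(-19409 + (40 - 36)²)/(21281 + 45263) = (-19409 + 4²)/66544 = (-19409 + 16)*(1/66544) = -19393*1/66544 = -19393/66544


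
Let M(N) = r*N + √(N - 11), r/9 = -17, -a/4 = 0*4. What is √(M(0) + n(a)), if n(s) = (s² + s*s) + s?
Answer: (-11)^(¼) ≈ 1.2878 + 1.2878*I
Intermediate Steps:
a = 0 (a = -0*4 = -4*0 = 0)
r = -153 (r = 9*(-17) = -153)
M(N) = √(-11 + N) - 153*N (M(N) = -153*N + √(N - 11) = -153*N + √(-11 + N) = √(-11 + N) - 153*N)
n(s) = s + 2*s² (n(s) = (s² + s²) + s = 2*s² + s = s + 2*s²)
√(M(0) + n(a)) = √((√(-11 + 0) - 153*0) + 0*(1 + 2*0)) = √((√(-11) + 0) + 0*(1 + 0)) = √((I*√11 + 0) + 0*1) = √(I*√11 + 0) = √(I*√11) = 11^(¼)*√I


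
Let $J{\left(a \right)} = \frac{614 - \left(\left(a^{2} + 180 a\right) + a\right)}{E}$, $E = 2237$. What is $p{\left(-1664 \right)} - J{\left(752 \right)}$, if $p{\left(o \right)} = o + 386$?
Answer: $- \frac{2157884}{2237} \approx -964.63$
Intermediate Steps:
$J{\left(a \right)} = \frac{614}{2237} - \frac{181 a}{2237} - \frac{a^{2}}{2237}$ ($J{\left(a \right)} = \frac{614 - \left(\left(a^{2} + 180 a\right) + a\right)}{2237} = \left(614 - \left(a^{2} + 181 a\right)\right) \frac{1}{2237} = \left(614 - a^{2} - 181 a\right) \frac{1}{2237} = \frac{614}{2237} - \frac{181 a}{2237} - \frac{a^{2}}{2237}$)
$p{\left(o \right)} = 386 + o$
$p{\left(-1664 \right)} - J{\left(752 \right)} = \left(386 - 1664\right) - \left(\frac{614}{2237} - \frac{136112}{2237} - \frac{752^{2}}{2237}\right) = -1278 - \left(\frac{614}{2237} - \frac{136112}{2237} - \frac{565504}{2237}\right) = -1278 - - \frac{701002}{2237} = -1278 + \frac{701002}{2237} = - \frac{2157884}{2237}$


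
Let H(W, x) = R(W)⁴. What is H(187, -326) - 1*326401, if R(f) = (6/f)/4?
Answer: -6386131976021695/19565295376 ≈ -3.2640e+5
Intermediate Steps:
R(f) = 3/(2*f) (R(f) = (6/f)*(¼) = 3/(2*f))
H(W, x) = 81/(16*W⁴) (H(W, x) = (3/(2*W))⁴ = 81/(16*W⁴))
H(187, -326) - 1*326401 = (81/16)/187⁴ - 1*326401 = (81/16)*(1/1222830961) - 326401 = 81/19565295376 - 326401 = -6386131976021695/19565295376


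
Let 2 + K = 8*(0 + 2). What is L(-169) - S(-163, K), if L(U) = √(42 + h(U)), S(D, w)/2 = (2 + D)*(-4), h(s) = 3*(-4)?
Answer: -1288 + √30 ≈ -1282.5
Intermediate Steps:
K = 14 (K = -2 + 8*(0 + 2) = -2 + 8*2 = -2 + 16 = 14)
h(s) = -12
S(D, w) = -16 - 8*D (S(D, w) = 2*((2 + D)*(-4)) = 2*(-8 - 4*D) = -16 - 8*D)
L(U) = √30 (L(U) = √(42 - 12) = √30)
L(-169) - S(-163, K) = √30 - (-16 - 8*(-163)) = √30 - (-16 + 1304) = √30 - 1*1288 = √30 - 1288 = -1288 + √30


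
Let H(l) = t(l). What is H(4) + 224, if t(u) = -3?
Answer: 221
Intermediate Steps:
H(l) = -3
H(4) + 224 = -3 + 224 = 221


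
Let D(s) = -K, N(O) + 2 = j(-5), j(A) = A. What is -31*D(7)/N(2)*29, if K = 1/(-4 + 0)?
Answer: 899/28 ≈ 32.107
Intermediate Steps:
N(O) = -7 (N(O) = -2 - 5 = -7)
K = -¼ (K = 1/(-4) = -¼ ≈ -0.25000)
D(s) = ¼ (D(s) = -1*(-¼) = ¼)
-31*D(7)/N(2)*29 = -31/(4*(-7))*29 = -31*(-1)/(4*7)*29 = -31*(-1/28)*29 = (31/28)*29 = 899/28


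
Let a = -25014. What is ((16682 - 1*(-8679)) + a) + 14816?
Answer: 15163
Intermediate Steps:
((16682 - 1*(-8679)) + a) + 14816 = ((16682 - 1*(-8679)) - 25014) + 14816 = ((16682 + 8679) - 25014) + 14816 = (25361 - 25014) + 14816 = 347 + 14816 = 15163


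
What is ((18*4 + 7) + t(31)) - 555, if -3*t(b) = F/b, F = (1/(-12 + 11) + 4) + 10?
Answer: -44281/93 ≈ -476.14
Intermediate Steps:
F = 13 (F = (1/(-1) + 4) + 10 = (-1 + 4) + 10 = 3 + 10 = 13)
t(b) = -13/(3*b)
((18*4 + 7) + t(31)) - 555 = ((18*4 + 7) - 13/3/31) - 555 = ((72 + 7) - 13/3*1/31) - 555 = (79 - 13/93) - 555 = 7334/93 - 555 = -44281/93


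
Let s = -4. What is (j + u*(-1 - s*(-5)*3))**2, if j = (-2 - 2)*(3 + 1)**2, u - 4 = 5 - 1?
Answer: 304704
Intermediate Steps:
u = 8 (u = 4 + (5 - 1) = 4 + 4 = 8)
j = -64 (j = -4*4**2 = -4*16 = -64)
(j + u*(-1 - s*(-5)*3))**2 = (-64 + 8*(-1 - (-4*(-5))*3))**2 = (-64 + 8*(-1 - 20*3))**2 = (-64 + 8*(-1 - 1*60))**2 = (-64 + 8*(-1 - 60))**2 = (-64 + 8*(-61))**2 = (-64 - 488)**2 = (-552)**2 = 304704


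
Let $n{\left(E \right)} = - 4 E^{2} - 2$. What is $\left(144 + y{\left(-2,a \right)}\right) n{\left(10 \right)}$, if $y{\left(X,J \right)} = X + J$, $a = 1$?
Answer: $-57486$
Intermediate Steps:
$n{\left(E \right)} = -2 - 4 E^{2}$
$y{\left(X,J \right)} = J + X$
$\left(144 + y{\left(-2,a \right)}\right) n{\left(10 \right)} = \left(144 + \left(1 - 2\right)\right) \left(-2 - 4 \cdot 10^{2}\right) = \left(144 - 1\right) \left(-2 - 400\right) = 143 \left(-2 - 400\right) = 143 \left(-402\right) = -57486$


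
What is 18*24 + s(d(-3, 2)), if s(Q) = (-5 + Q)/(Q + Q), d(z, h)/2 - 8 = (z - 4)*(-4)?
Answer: 62275/144 ≈ 432.47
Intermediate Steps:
d(z, h) = 48 - 8*z (d(z, h) = 16 + 2*((z - 4)*(-4)) = 16 + 2*((-4 + z)*(-4)) = 16 + 2*(16 - 4*z) = 16 + (32 - 8*z) = 48 - 8*z)
s(Q) = (-5 + Q)/(2*Q) (s(Q) = (-5 + Q)/((2*Q)) = (-5 + Q)*(1/(2*Q)) = (-5 + Q)/(2*Q))
18*24 + s(d(-3, 2)) = 18*24 + (-5 + (48 - 8*(-3)))/(2*(48 - 8*(-3))) = 432 + (-5 + (48 + 24))/(2*(48 + 24)) = 432 + (1/2)*(-5 + 72)/72 = 432 + (1/2)*(1/72)*67 = 432 + 67/144 = 62275/144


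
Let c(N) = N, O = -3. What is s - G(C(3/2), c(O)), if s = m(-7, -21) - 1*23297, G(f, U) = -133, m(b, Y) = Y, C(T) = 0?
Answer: -23185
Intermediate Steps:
s = -23318 (s = -21 - 1*23297 = -21 - 23297 = -23318)
s - G(C(3/2), c(O)) = -23318 - 1*(-133) = -23318 + 133 = -23185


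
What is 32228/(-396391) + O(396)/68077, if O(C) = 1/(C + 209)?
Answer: -1327360864989/16325991614735 ≈ -0.081304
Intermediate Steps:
O(C) = 1/(209 + C)
32228/(-396391) + O(396)/68077 = 32228/(-396391) + 1/((209 + 396)*68077) = 32228*(-1/396391) + (1/68077)/605 = -32228/396391 + (1/605)*(1/68077) = -32228/396391 + 1/41186585 = -1327360864989/16325991614735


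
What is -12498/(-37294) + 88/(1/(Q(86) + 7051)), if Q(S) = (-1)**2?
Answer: 11571886921/18647 ≈ 6.2058e+5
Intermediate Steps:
Q(S) = 1
-12498/(-37294) + 88/(1/(Q(86) + 7051)) = -12498/(-37294) + 88/(1/(1 + 7051)) = -12498*(-1/37294) + 88/(1/7052) = 6249/18647 + 88/(1/7052) = 6249/18647 + 88*7052 = 6249/18647 + 620576 = 11571886921/18647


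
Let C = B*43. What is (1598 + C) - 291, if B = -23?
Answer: 318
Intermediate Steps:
C = -989 (C = -23*43 = -989)
(1598 + C) - 291 = (1598 - 989) - 291 = 609 - 291 = 318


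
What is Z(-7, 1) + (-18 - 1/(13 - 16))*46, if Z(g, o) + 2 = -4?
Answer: -2456/3 ≈ -818.67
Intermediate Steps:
Z(g, o) = -6 (Z(g, o) = -2 - 4 = -6)
Z(-7, 1) + (-18 - 1/(13 - 16))*46 = -6 + (-18 - 1/(13 - 16))*46 = -6 + (-18 - 1/(-3))*46 = -6 + (-18 - 1*(-⅓))*46 = -6 + (-18 + ⅓)*46 = -6 - 53/3*46 = -6 - 2438/3 = -2456/3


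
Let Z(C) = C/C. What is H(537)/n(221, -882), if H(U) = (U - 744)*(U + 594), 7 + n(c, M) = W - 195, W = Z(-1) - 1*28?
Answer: 234117/229 ≈ 1022.3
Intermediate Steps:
Z(C) = 1
W = -27 (W = 1 - 1*28 = 1 - 28 = -27)
n(c, M) = -229 (n(c, M) = -7 + (-27 - 195) = -7 - 222 = -229)
H(U) = (-744 + U)*(594 + U)
H(537)/n(221, -882) = (-441936 + 537**2 - 150*537)/(-229) = (-441936 + 288369 - 80550)*(-1/229) = -234117*(-1/229) = 234117/229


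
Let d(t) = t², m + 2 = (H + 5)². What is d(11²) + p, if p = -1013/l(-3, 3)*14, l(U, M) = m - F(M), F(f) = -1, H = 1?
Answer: 71179/5 ≈ 14236.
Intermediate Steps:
m = 34 (m = -2 + (1 + 5)² = -2 + 6² = -2 + 36 = 34)
l(U, M) = 35 (l(U, M) = 34 - 1*(-1) = 34 + 1 = 35)
p = -2026/5 (p = -1013/35*14 = -2026/5 ≈ -405.20)
d(11²) + p = (11²)² - 2026/5 = 121² - 2026/5 = 14641 - 2026/5 = 71179/5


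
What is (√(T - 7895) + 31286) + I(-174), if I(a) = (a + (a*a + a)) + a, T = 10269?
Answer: 61040 + √2374 ≈ 61089.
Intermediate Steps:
I(a) = a² + 3*a (I(a) = (a + (a² + a)) + a = (a + (a + a²)) + a = (a² + 2*a) + a = a² + 3*a)
(√(T - 7895) + 31286) + I(-174) = (√(10269 - 7895) + 31286) - 174*(3 - 174) = (√2374 + 31286) - 174*(-171) = (31286 + √2374) + 29754 = 61040 + √2374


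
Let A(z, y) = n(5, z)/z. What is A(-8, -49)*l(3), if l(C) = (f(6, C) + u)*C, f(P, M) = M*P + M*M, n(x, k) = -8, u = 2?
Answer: 87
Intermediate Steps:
f(P, M) = M² + M*P (f(P, M) = M*P + M² = M² + M*P)
l(C) = C*(2 + C*(6 + C)) (l(C) = (C*(C + 6) + 2)*C = (C*(6 + C) + 2)*C = (2 + C*(6 + C))*C = C*(2 + C*(6 + C)))
A(z, y) = -8/z
A(-8, -49)*l(3) = (-8/(-8))*(3*(2 + 3*(6 + 3))) = (-8*(-⅛))*(3*(2 + 3*9)) = 1*(3*(2 + 27)) = 1*(3*29) = 1*87 = 87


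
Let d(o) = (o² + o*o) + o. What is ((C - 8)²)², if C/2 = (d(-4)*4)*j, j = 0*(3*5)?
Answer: 4096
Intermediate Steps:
j = 0 (j = 0*15 = 0)
d(o) = o + 2*o² (d(o) = (o² + o²) + o = 2*o² + o = o + 2*o²)
C = 0 (C = 2*((-4*(1 + 2*(-4))*4)*0) = 2*((-4*(1 - 8)*4)*0) = 2*((-4*(-7)*4)*0) = 2*((28*4)*0) = 2*(112*0) = 2*0 = 0)
((C - 8)²)² = ((0 - 8)²)² = ((-8)²)² = 64² = 4096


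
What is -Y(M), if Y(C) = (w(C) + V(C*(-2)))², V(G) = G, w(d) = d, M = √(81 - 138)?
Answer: 57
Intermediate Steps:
M = I*√57 (M = √(-57) = I*√57 ≈ 7.5498*I)
Y(C) = C² (Y(C) = (C + C*(-2))² = (C - 2*C)² = (-C)² = C²)
-Y(M) = -(I*√57)² = -1*(-57) = 57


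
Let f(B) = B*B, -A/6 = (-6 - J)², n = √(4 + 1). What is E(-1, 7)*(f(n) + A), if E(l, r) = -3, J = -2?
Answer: 273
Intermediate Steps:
n = √5 ≈ 2.2361
A = -96 (A = -6*(-6 - 1*(-2))² = -6*(-6 + 2)² = -6*(-4)² = -6*16 = -96)
f(B) = B²
E(-1, 7)*(f(n) + A) = -3*((√5)² - 96) = -3*(5 - 96) = -3*(-91) = 273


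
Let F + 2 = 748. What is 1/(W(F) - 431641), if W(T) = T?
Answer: -1/430895 ≈ -2.3208e-6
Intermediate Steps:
F = 746 (F = -2 + 748 = 746)
1/(W(F) - 431641) = 1/(746 - 431641) = 1/(-430895) = -1/430895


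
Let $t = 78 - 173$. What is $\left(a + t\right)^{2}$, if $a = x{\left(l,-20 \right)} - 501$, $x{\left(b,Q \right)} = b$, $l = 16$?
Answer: $336400$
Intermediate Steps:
$t = -95$
$a = -485$ ($a = 16 - 501 = -485$)
$\left(a + t\right)^{2} = \left(-485 - 95\right)^{2} = \left(-580\right)^{2} = 336400$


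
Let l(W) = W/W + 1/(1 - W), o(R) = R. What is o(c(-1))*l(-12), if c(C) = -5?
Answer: -70/13 ≈ -5.3846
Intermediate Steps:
l(W) = 1 + 1/(1 - W)
o(c(-1))*l(-12) = -5*(-2 - 12)/(-1 - 12) = -5*(-14)/(-13) = -(-5)*(-14)/13 = -5*14/13 = -70/13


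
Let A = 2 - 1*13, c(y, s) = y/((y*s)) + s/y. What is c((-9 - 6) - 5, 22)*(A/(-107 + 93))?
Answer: -29/35 ≈ -0.82857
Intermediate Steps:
c(y, s) = 1/s + s/y (c(y, s) = y/((s*y)) + s/y = y*(1/(s*y)) + s/y = 1/s + s/y)
A = -11 (A = 2 - 13 = -11)
c((-9 - 6) - 5, 22)*(A/(-107 + 93)) = (1/22 + 22/((-9 - 6) - 5))*(-11/(-107 + 93)) = (1/22 + 22/(-15 - 5))*(-11/(-14)) = (1/22 + 22/(-20))*(-1/14*(-11)) = (1/22 + 22*(-1/20))*(11/14) = (1/22 - 11/10)*(11/14) = -58/55*11/14 = -29/35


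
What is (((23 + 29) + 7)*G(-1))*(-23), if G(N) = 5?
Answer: -6785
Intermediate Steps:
(((23 + 29) + 7)*G(-1))*(-23) = (((23 + 29) + 7)*5)*(-23) = ((52 + 7)*5)*(-23) = (59*5)*(-23) = 295*(-23) = -6785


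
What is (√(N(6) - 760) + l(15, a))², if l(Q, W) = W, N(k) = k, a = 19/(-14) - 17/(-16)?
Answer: (33 - 112*I*√754)²/12544 ≈ -753.91 - 16.181*I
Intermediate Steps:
a = -33/112 (a = 19*(-1/14) - 17*(-1/16) = -19/14 + 17/16 = -33/112 ≈ -0.29464)
(√(N(6) - 760) + l(15, a))² = (√(6 - 760) - 33/112)² = (√(-754) - 33/112)² = (I*√754 - 33/112)² = (-33/112 + I*√754)²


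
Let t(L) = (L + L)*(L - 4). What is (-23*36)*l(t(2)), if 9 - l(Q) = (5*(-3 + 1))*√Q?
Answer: -7452 - 16560*I*√2 ≈ -7452.0 - 23419.0*I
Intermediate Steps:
t(L) = 2*L*(-4 + L) (t(L) = (2*L)*(-4 + L) = 2*L*(-4 + L))
l(Q) = 9 + 10*√Q (l(Q) = 9 - 5*(-3 + 1)*√Q = 9 - 5*(-2)*√Q = 9 - (-10)*√Q = 9 + 10*√Q)
(-23*36)*l(t(2)) = (-23*36)*(9 + 10*√(2*2*(-4 + 2))) = -828*(9 + 10*√(2*2*(-2))) = -828*(9 + 10*√(-8)) = -828*(9 + 10*(2*I*√2)) = -828*(9 + 20*I*√2) = -7452 - 16560*I*√2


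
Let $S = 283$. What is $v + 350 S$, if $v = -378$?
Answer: $98672$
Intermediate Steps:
$v + 350 S = -378 + 350 \cdot 283 = -378 + 99050 = 98672$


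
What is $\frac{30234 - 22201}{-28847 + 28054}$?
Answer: $- \frac{8033}{793} \approx -10.13$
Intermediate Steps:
$\frac{30234 - 22201}{-28847 + 28054} = \frac{8033}{-793} = 8033 \left(- \frac{1}{793}\right) = - \frac{8033}{793}$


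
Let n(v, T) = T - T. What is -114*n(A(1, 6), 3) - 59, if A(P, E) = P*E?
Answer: -59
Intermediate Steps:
A(P, E) = E*P
n(v, T) = 0
-114*n(A(1, 6), 3) - 59 = -114*0 - 59 = 0 - 59 = -59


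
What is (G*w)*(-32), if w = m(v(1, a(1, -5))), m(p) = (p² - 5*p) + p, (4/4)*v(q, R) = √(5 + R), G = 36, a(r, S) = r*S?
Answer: 0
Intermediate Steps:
a(r, S) = S*r
v(q, R) = √(5 + R)
m(p) = p² - 4*p
w = 0 (w = √(5 - 5*1)*(-4 + √(5 - 5*1)) = √(5 - 5)*(-4 + √(5 - 5)) = √0*(-4 + √0) = 0*(-4 + 0) = 0*(-4) = 0)
(G*w)*(-32) = (36*0)*(-32) = 0*(-32) = 0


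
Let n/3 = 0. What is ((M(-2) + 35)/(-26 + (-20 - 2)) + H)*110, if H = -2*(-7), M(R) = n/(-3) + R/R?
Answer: 2915/2 ≈ 1457.5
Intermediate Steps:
n = 0 (n = 3*0 = 0)
M(R) = 1 (M(R) = 0/(-3) + R/R = 0*(-⅓) + 1 = 0 + 1 = 1)
H = 14
((M(-2) + 35)/(-26 + (-20 - 2)) + H)*110 = ((1 + 35)/(-26 + (-20 - 2)) + 14)*110 = (36/(-26 - 22) + 14)*110 = (36/(-48) + 14)*110 = (36*(-1/48) + 14)*110 = (-¾ + 14)*110 = (53/4)*110 = 2915/2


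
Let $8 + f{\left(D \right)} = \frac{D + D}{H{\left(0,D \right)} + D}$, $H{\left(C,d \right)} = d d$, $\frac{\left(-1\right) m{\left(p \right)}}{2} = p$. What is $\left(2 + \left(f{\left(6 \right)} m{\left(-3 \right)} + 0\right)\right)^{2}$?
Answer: $\frac{96100}{49} \approx 1961.2$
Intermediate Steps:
$m{\left(p \right)} = - 2 p$
$H{\left(C,d \right)} = d^{2}$
$f{\left(D \right)} = -8 + \frac{2 D}{D + D^{2}}$ ($f{\left(D \right)} = -8 + \frac{D + D}{D^{2} + D} = -8 + \frac{2 D}{D + D^{2}}$)
$\left(2 + \left(f{\left(6 \right)} m{\left(-3 \right)} + 0\right)\right)^{2} = \left(2 + \left(\frac{2 \left(-3 - 24\right)}{1 + 6} \left(\left(-2\right) \left(-3\right)\right) + 0\right)\right)^{2} = \left(2 + \left(\frac{2 \left(-3 - 24\right)}{7} \cdot 6 + 0\right)\right)^{2} = \left(2 + \left(2 \cdot \frac{1}{7} \left(-27\right) 6 + 0\right)\right)^{2} = \left(2 + \left(\left(- \frac{54}{7}\right) 6 + 0\right)\right)^{2} = \left(2 + \left(- \frac{324}{7} + 0\right)\right)^{2} = \left(2 - \frac{324}{7}\right)^{2} = \left(- \frac{310}{7}\right)^{2} = \frac{96100}{49}$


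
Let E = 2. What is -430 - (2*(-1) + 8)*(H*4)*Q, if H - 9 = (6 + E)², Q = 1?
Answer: -2182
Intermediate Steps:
H = 73 (H = 9 + (6 + 2)² = 9 + 8² = 9 + 64 = 73)
-430 - (2*(-1) + 8)*(H*4)*Q = -430 - (2*(-1) + 8)*(73*4)*1 = -430 - (-2 + 8)*292*1 = -430 - 6*292 = -430 - 1*1752 = -430 - 1752 = -2182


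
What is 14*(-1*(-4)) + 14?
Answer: 70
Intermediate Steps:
14*(-1*(-4)) + 14 = 14*4 + 14 = 56 + 14 = 70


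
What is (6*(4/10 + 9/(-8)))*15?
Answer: -261/4 ≈ -65.250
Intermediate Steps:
(6*(4/10 + 9/(-8)))*15 = (6*(4*(⅒) + 9*(-⅛)))*15 = (6*(⅖ - 9/8))*15 = (6*(-29/40))*15 = -87/20*15 = -261/4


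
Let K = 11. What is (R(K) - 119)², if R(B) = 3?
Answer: 13456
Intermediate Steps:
(R(K) - 119)² = (3 - 119)² = (-116)² = 13456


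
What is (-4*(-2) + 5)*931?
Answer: 12103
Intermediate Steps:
(-4*(-2) + 5)*931 = (8 + 5)*931 = 13*931 = 12103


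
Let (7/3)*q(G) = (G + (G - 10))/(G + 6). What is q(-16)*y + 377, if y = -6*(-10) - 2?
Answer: 2407/5 ≈ 481.40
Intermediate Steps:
q(G) = 3*(-10 + 2*G)/(7*(6 + G)) (q(G) = 3*((G + (G - 10))/(G + 6))/7 = 3*((G + (-10 + G))/(6 + G))/7 = 3*((-10 + 2*G)/(6 + G))/7 = 3*(-10 + 2*G)/(7*(6 + G)))
y = 58 (y = 60 - 2 = 58)
q(-16)*y + 377 = (6*(-5 - 16)/(7*(6 - 16)))*58 + 377 = ((6/7)*(-21)/(-10))*58 + 377 = ((6/7)*(-⅒)*(-21))*58 + 377 = (9/5)*58 + 377 = 522/5 + 377 = 2407/5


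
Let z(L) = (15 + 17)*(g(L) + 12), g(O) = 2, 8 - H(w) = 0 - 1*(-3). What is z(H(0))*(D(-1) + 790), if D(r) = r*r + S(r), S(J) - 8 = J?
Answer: 357504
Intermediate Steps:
H(w) = 5 (H(w) = 8 - (0 - 1*(-3)) = 8 - (0 + 3) = 8 - 1*3 = 8 - 3 = 5)
S(J) = 8 + J
z(L) = 448 (z(L) = (15 + 17)*(2 + 12) = 32*14 = 448)
D(r) = 8 + r + r² (D(r) = r*r + (8 + r) = r² + (8 + r) = 8 + r + r²)
z(H(0))*(D(-1) + 790) = 448*((8 - 1 + (-1)²) + 790) = 448*((8 - 1 + 1) + 790) = 448*(8 + 790) = 448*798 = 357504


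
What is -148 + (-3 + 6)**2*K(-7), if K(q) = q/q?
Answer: -139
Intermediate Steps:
K(q) = 1
-148 + (-3 + 6)**2*K(-7) = -148 + (-3 + 6)**2*1 = -148 + 3**2*1 = -148 + 9*1 = -148 + 9 = -139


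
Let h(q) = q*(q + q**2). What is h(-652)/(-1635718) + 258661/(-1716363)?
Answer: 33897702943711/200534703831 ≈ 169.04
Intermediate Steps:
h(-652)/(-1635718) + 258661/(-1716363) = ((-652)**2*(1 - 652))/(-1635718) + 258661/(-1716363) = (425104*(-651))*(-1/1635718) + 258661*(-1/1716363) = -276742704*(-1/1635718) - 258661/1716363 = 19767336/116837 - 258661/1716363 = 33897702943711/200534703831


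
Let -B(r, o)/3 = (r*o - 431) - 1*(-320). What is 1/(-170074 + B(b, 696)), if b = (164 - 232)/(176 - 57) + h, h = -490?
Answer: 7/5982005 ≈ 1.1702e-6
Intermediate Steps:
b = -3434/7 (b = (164 - 232)/(176 - 57) - 490 = -68/119 - 490 = -68*1/119 - 490 = -4/7 - 490 = -3434/7 ≈ -490.57)
B(r, o) = 333 - 3*o*r (B(r, o) = -3*((r*o - 431) - 1*(-320)) = -3*((o*r - 431) + 320) = -3*((-431 + o*r) + 320) = -3*(-111 + o*r) = 333 - 3*o*r)
1/(-170074 + B(b, 696)) = 1/(-170074 + (333 - 3*696*(-3434/7))) = 1/(-170074 + (333 + 7170192/7)) = 1/(-170074 + 7172523/7) = 1/(5982005/7) = 7/5982005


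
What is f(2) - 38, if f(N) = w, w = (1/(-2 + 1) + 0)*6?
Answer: -44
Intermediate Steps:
w = -6 (w = (1/(-1) + 0)*6 = (-1 + 0)*6 = -1*6 = -6)
f(N) = -6
f(2) - 38 = -6 - 38 = -44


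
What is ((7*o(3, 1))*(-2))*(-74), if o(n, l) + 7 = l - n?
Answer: -9324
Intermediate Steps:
o(n, l) = -7 + l - n (o(n, l) = -7 + (l - n) = -7 + l - n)
((7*o(3, 1))*(-2))*(-74) = ((7*(-7 + 1 - 1*3))*(-2))*(-74) = ((7*(-7 + 1 - 3))*(-2))*(-74) = ((7*(-9))*(-2))*(-74) = -63*(-2)*(-74) = 126*(-74) = -9324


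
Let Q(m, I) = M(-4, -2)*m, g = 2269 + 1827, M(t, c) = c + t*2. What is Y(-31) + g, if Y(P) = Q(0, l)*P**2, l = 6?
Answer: 4096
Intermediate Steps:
M(t, c) = c + 2*t
g = 4096
Q(m, I) = -10*m (Q(m, I) = (-2 + 2*(-4))*m = (-2 - 8)*m = -10*m)
Y(P) = 0 (Y(P) = (-10*0)*P**2 = 0*P**2 = 0)
Y(-31) + g = 0 + 4096 = 4096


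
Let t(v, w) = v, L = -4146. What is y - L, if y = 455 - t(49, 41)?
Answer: 4552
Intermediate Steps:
y = 406 (y = 455 - 1*49 = 455 - 49 = 406)
y - L = 406 - 1*(-4146) = 406 + 4146 = 4552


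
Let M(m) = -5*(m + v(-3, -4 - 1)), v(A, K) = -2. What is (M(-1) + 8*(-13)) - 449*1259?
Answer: -565380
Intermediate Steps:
M(m) = 10 - 5*m (M(m) = -5*(m - 2) = -5*(-2 + m) = 10 - 5*m)
(M(-1) + 8*(-13)) - 449*1259 = ((10 - 5*(-1)) + 8*(-13)) - 449*1259 = ((10 + 5) - 104) - 565291 = (15 - 104) - 565291 = -89 - 565291 = -565380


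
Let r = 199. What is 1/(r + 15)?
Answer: 1/214 ≈ 0.0046729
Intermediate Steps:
1/(r + 15) = 1/(199 + 15) = 1/214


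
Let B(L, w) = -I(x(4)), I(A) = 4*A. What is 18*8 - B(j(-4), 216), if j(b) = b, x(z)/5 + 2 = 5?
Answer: 204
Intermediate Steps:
x(z) = 15 (x(z) = -10 + 5*5 = -10 + 25 = 15)
B(L, w) = -60 (B(L, w) = -4*15 = -1*60 = -60)
18*8 - B(j(-4), 216) = 18*8 - 1*(-60) = 144 + 60 = 204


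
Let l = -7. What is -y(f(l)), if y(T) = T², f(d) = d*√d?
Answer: 343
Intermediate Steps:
f(d) = d^(3/2)
-y(f(l)) = -((-7)^(3/2))² = -(-7*I*√7)² = -1*(-343) = 343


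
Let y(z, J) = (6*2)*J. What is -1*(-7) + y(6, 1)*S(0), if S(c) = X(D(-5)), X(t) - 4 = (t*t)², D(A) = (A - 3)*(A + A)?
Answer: 491520055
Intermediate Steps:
D(A) = 2*A*(-3 + A) (D(A) = (-3 + A)*(2*A) = 2*A*(-3 + A))
X(t) = 4 + t⁴ (X(t) = 4 + (t*t)² = 4 + (t²)² = 4 + t⁴)
S(c) = 40960004 (S(c) = 4 + (2*(-5)*(-3 - 5))⁴ = 4 + (2*(-5)*(-8))⁴ = 4 + 80⁴ = 4 + 40960000 = 40960004)
y(z, J) = 12*J
-1*(-7) + y(6, 1)*S(0) = -1*(-7) + (12*1)*40960004 = 7 + 12*40960004 = 7 + 491520048 = 491520055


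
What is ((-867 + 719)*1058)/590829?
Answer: -156584/590829 ≈ -0.26502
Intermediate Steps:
((-867 + 719)*1058)/590829 = -148*1058*(1/590829) = -156584*1/590829 = -156584/590829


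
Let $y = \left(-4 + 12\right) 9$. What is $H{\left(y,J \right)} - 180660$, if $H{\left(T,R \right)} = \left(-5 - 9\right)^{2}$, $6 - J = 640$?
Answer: $-180464$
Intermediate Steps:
$J = -634$ ($J = 6 - 640 = -634$)
$y = 72$ ($y = 8 \cdot 9 = 72$)
$H{\left(T,R \right)} = 196$ ($H{\left(T,R \right)} = \left(-14\right)^{2} = 196$)
$H{\left(y,J \right)} - 180660 = 196 - 180660 = -180464$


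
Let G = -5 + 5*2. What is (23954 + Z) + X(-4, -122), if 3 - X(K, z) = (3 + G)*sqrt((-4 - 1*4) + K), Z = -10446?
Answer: 13511 - 16*I*sqrt(3) ≈ 13511.0 - 27.713*I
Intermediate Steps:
G = 5 (G = -5 + 10 = 5)
X(K, z) = 3 - 8*sqrt(-8 + K) (X(K, z) = 3 - (3 + 5)*sqrt((-4 - 1*4) + K) = 3 - 8*sqrt((-4 - 4) + K) = 3 - 8*sqrt(-8 + K))
(23954 + Z) + X(-4, -122) = (23954 - 10446) + (3 - 8*sqrt(-8 - 4)) = 13508 + (3 - 16*I*sqrt(3)) = 13511 - 16*I*sqrt(3)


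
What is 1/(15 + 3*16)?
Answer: 1/63 ≈ 0.015873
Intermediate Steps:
1/(15 + 3*16) = 1/(15 + 48) = 1/63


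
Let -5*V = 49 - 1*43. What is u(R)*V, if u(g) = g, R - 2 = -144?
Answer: 852/5 ≈ 170.40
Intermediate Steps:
R = -142 (R = 2 - 144 = -142)
V = -6/5 (V = -(49 - 1*43)/5 = -(49 - 43)/5 = -⅕*6 = -6/5 ≈ -1.2000)
u(R)*V = -142*(-6/5) = 852/5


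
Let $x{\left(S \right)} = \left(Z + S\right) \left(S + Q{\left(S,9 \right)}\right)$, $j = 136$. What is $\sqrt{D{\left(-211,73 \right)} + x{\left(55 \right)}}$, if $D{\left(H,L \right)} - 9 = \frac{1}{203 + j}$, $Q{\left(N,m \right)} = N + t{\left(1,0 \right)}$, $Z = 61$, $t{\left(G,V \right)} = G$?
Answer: $\frac{4 \sqrt{92547339}}{339} \approx 113.51$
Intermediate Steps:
$Q{\left(N,m \right)} = 1 + N$ ($Q{\left(N,m \right)} = N + 1 = 1 + N$)
$D{\left(H,L \right)} = \frac{3052}{339}$ ($D{\left(H,L \right)} = 9 + \frac{1}{203 + 136} = 9 + \frac{1}{339} = \frac{3052}{339}$)
$x{\left(S \right)} = \left(1 + 2 S\right) \left(61 + S\right)$ ($x{\left(S \right)} = \left(61 + S\right) \left(S + \left(1 + S\right)\right) = \left(61 + S\right) \left(1 + 2 S\right) = \left(1 + 2 S\right) \left(61 + S\right)$)
$\sqrt{D{\left(-211,73 \right)} + x{\left(55 \right)}} = \sqrt{\frac{3052}{339} + \left(61 + 2 \cdot 55^{2} + 123 \cdot 55\right)} = \sqrt{\frac{3052}{339} + \left(61 + 2 \cdot 3025 + 6765\right)} = \sqrt{\frac{3052}{339} + \left(61 + 6050 + 6765\right)} = \sqrt{\frac{3052}{339} + 12876} = \sqrt{\frac{4368016}{339}} = \frac{4 \sqrt{92547339}}{339}$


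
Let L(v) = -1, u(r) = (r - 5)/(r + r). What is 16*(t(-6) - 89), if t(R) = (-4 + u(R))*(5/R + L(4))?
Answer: -12002/9 ≈ -1333.6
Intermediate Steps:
u(r) = (-5 + r)/(2*r) (u(r) = (-5 + r)/((2*r)) = (-5 + r)*(1/(2*r)) = (-5 + r)/(2*r))
t(R) = (-1 + 5/R)*(-4 + (-5 + R)/(2*R)) (t(R) = (-4 + (-5 + R)/(2*R))*(5/R - 1) = (-4 + (-5 + R)/(2*R))*(-1 + 5/R) = (-1 + 5/R)*(-4 + (-5 + R)/(2*R)))
16*(t(-6) - 89) = 16*((7/2 - 15/(-6) - 25/2/(-6)²) - 89) = 16*((7/2 - 15*(-⅙) - 25/2*1/36) - 89) = 16*((7/2 + 5/2 - 25/72) - 89) = 16*(407/72 - 89) = 16*(-6001/72) = -12002/9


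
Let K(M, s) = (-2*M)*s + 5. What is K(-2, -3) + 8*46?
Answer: 361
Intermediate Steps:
K(M, s) = 5 - 2*M*s (K(M, s) = -2*M*s + 5 = 5 - 2*M*s)
K(-2, -3) + 8*46 = (5 - 2*(-2)*(-3)) + 8*46 = (5 - 12) + 368 = -7 + 368 = 361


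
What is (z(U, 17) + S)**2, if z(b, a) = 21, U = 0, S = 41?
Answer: 3844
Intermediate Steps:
(z(U, 17) + S)**2 = (21 + 41)**2 = 62**2 = 3844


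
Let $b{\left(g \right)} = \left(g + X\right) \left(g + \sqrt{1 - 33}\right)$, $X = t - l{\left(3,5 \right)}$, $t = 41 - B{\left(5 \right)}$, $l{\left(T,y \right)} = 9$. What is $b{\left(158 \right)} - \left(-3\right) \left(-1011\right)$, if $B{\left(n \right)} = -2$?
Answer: $27303 + 768 i \sqrt{2} \approx 27303.0 + 1086.1 i$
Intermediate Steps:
$t = 43$ ($t = 41 - -2 = 41 + 2 = 43$)
$X = 34$ ($X = 43 - 9 = 34$)
$b{\left(g \right)} = \left(34 + g\right) \left(g + 4 i \sqrt{2}\right)$ ($b{\left(g \right)} = \left(g + 34\right) \left(g + \sqrt{1 - 33}\right) = \left(34 + g\right) \left(g + \sqrt{-32}\right) = \left(34 + g\right) \left(g + 4 i \sqrt{2}\right)$)
$b{\left(158 \right)} - \left(-3\right) \left(-1011\right) = \left(158^{2} + 34 \cdot 158 + 136 i \sqrt{2} + 4 i 158 \sqrt{2}\right) - \left(-3\right) \left(-1011\right) = \left(24964 + 5372 + 136 i \sqrt{2} + 632 i \sqrt{2}\right) - 3033 = \left(30336 + 768 i \sqrt{2}\right) - 3033 = 27303 + 768 i \sqrt{2}$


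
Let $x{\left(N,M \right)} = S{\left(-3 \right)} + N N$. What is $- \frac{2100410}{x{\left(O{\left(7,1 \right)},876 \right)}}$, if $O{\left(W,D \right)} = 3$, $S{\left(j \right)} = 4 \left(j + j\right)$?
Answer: $\frac{420082}{3} \approx 1.4003 \cdot 10^{5}$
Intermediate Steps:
$S{\left(j \right)} = 8 j$ ($S{\left(j \right)} = 4 \cdot 2 j = 8 j$)
$x{\left(N,M \right)} = -24 + N^{2}$ ($x{\left(N,M \right)} = 8 \left(-3\right) + N N = -24 + N^{2}$)
$- \frac{2100410}{x{\left(O{\left(7,1 \right)},876 \right)}} = - \frac{2100410}{-24 + 3^{2}} = - \frac{2100410}{-24 + 9} = - \frac{2100410}{-15} = \left(-2100410\right) \left(- \frac{1}{15}\right) = \frac{420082}{3}$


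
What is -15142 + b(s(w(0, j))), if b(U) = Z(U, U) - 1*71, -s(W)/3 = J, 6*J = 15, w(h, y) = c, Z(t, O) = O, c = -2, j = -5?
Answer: -30441/2 ≈ -15221.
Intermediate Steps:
w(h, y) = -2
J = 5/2 (J = (1/6)*15 = 5/2 ≈ 2.5000)
s(W) = -15/2 (s(W) = -3*5/2 = -15/2)
b(U) = -71 + U (b(U) = U - 1*71 = U - 71 = -71 + U)
-15142 + b(s(w(0, j))) = -15142 + (-71 - 15/2) = -15142 - 157/2 = -30441/2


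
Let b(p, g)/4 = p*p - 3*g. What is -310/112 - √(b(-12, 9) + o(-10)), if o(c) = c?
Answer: -155/56 - √458 ≈ -24.169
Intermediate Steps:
b(p, g) = -12*g + 4*p² (b(p, g) = 4*(p*p - 3*g) = 4*(p² - 3*g) = -12*g + 4*p²)
-310/112 - √(b(-12, 9) + o(-10)) = -310/112 - √((-12*9 + 4*(-12)²) - 10) = -310*1/112 - √((-108 + 4*144) - 10) = -155/56 - √((-108 + 576) - 10) = -155/56 - √(468 - 10) = -155/56 - √458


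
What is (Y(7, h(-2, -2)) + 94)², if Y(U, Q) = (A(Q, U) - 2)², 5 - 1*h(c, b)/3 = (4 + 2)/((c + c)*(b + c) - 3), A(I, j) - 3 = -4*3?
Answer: 46225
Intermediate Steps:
A(I, j) = -9 (A(I, j) = 3 - 4*3 = 3 - 12 = -9)
h(c, b) = 15 - 18/(-3 + 2*c*(b + c)) (h(c, b) = 15 - 3*(4 + 2)/((c + c)*(b + c) - 3) = 15 - 18/((2*c)*(b + c) - 3) = 15 - 18/(2*c*(b + c) - 3) = 15 - 18/(-3 + 2*c*(b + c)))
Y(U, Q) = 121 (Y(U, Q) = (-9 - 2)² = (-11)² = 121)
(Y(7, h(-2, -2)) + 94)² = (121 + 94)² = 215² = 46225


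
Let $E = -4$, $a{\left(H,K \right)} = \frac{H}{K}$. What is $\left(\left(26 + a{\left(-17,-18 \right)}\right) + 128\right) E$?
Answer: $- \frac{5578}{9} \approx -619.78$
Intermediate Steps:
$\left(\left(26 + a{\left(-17,-18 \right)}\right) + 128\right) E = \left(\left(26 - \frac{17}{-18}\right) + 128\right) \left(-4\right) = \left(\left(26 - - \frac{17}{18}\right) + 128\right) \left(-4\right) = \left(\left(26 + \frac{17}{18}\right) + 128\right) \left(-4\right) = \left(\frac{485}{18} + 128\right) \left(-4\right) = \frac{2789}{18} \left(-4\right) = - \frac{5578}{9}$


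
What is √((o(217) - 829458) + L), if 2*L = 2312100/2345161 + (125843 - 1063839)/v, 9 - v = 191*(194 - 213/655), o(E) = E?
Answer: I*√3413401603213746432170591255586/2028881866804 ≈ 910.62*I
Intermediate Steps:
v = -24223792/655 (v = 9 - 191*(194 - 213/655) = 9 - 191*126857/655 = 9 - 1*24229687/655 = 9 - 24229687/655 = -24223792/655 ≈ -36983.)
L = 53458755426835/4057763733608 (L = (2312100/2345161 + (125843 - 1063839)/(-24223792/655))/2 = (2312100*(1/2345161) - 937996*(-655/24223792))/2 = (330300/335023 + 153596845/6055948)/2 = (½)*(53458755426835/2028881866804) = 53458755426835/4057763733608 ≈ 13.174)
√((o(217) - 829458) + L) = √((217 - 829458) + 53458755426835/4057763733608) = √(-829241 + 53458755426835/4057763733608) = √(-3364810597465404693/4057763733608) = I*√3413401603213746432170591255586/2028881866804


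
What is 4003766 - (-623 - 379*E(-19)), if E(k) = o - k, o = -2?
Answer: 4010832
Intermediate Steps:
E(k) = -2 - k
4003766 - (-623 - 379*E(-19)) = 4003766 - (-623 - 379*(-2 - 1*(-19))) = 4003766 - (-623 - 379*(-2 + 19)) = 4003766 - (-623 - 379*17) = 4003766 - (-623 - 6443) = 4003766 - 1*(-7066) = 4003766 + 7066 = 4010832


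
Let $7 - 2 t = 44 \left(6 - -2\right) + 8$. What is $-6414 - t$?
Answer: $- \frac{12475}{2} \approx -6237.5$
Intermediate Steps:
$t = - \frac{353}{2}$ ($t = \frac{7}{2} - \frac{44 \left(6 - -2\right) + 8}{2} = \frac{7}{2} - \frac{44 \left(6 + 2\right) + 8}{2} = \frac{7}{2} - \frac{44 \cdot 8 + 8}{2} = \frac{7}{2} - \frac{352 + 8}{2} = \frac{7}{2} - 180 = - \frac{353}{2} \approx -176.5$)
$-6414 - t = -6414 - - \frac{353}{2} = -6414 + \frac{353}{2} = - \frac{12475}{2}$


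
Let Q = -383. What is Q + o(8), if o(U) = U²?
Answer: -319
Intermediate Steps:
Q + o(8) = -383 + 8² = -383 + 64 = -319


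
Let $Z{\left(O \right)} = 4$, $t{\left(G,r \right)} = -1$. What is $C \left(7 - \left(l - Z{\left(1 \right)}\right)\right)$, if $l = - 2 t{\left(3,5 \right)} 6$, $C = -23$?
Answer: $23$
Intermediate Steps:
$l = 12$ ($l = \left(-2\right) \left(-1\right) 6 = 2 \cdot 6 = 12$)
$C \left(7 - \left(l - Z{\left(1 \right)}\right)\right) = - 23 \left(7 + \left(4 - 12\right)\right) = - 23 \left(7 - 8\right) = \left(-23\right) \left(-1\right) = 23$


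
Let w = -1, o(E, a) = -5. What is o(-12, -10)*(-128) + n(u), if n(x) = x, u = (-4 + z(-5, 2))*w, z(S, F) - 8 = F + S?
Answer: 639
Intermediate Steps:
z(S, F) = 8 + F + S (z(S, F) = 8 + (F + S) = 8 + F + S)
u = -1 (u = (-4 + (8 + 2 - 5))*(-1) = (-4 + 5)*(-1) = 1*(-1) = -1)
o(-12, -10)*(-128) + n(u) = -5*(-128) - 1 = 640 - 1 = 639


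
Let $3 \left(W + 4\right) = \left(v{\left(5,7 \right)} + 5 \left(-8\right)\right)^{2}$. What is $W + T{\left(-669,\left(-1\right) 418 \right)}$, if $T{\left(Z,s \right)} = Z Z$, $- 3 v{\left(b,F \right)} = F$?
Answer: $\frac{12100168}{27} \approx 4.4815 \cdot 10^{5}$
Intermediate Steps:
$v{\left(b,F \right)} = - \frac{F}{3}$
$T{\left(Z,s \right)} = Z^{2}$
$W = \frac{16021}{27}$ ($W = -4 + \frac{\left(\left(- \frac{1}{3}\right) 7 + 5 \left(-8\right)\right)^{2}}{3} = -4 + \frac{\left(- \frac{7}{3} - 40\right)^{2}}{3} = -4 + \frac{\left(- \frac{127}{3}\right)^{2}}{3} = -4 + \frac{1}{3} \cdot \frac{16129}{9} = -4 + \frac{16129}{27} = \frac{16021}{27} \approx 593.37$)
$W + T{\left(-669,\left(-1\right) 418 \right)} = \frac{16021}{27} + \left(-669\right)^{2} = \frac{16021}{27} + 447561 = \frac{12100168}{27}$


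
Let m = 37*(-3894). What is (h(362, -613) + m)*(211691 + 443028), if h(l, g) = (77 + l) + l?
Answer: -93806174163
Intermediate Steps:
h(l, g) = 77 + 2*l
m = -144078
(h(362, -613) + m)*(211691 + 443028) = ((77 + 2*362) - 144078)*(211691 + 443028) = ((77 + 724) - 144078)*654719 = (801 - 144078)*654719 = -143277*654719 = -93806174163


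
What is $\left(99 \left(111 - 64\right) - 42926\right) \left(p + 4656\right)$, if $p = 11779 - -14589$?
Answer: $-1187381552$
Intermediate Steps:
$p = 26368$ ($p = 11779 + 14589 = 26368$)
$\left(99 \left(111 - 64\right) - 42926\right) \left(p + 4656\right) = \left(99 \left(111 - 64\right) - 42926\right) \left(26368 + 4656\right) = \left(99 \cdot 47 - 42926\right) 31024 = \left(4653 - 42926\right) 31024 = \left(-38273\right) 31024 = -1187381552$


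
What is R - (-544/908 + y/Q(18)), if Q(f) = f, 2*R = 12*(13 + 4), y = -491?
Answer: 530677/4086 ≈ 129.88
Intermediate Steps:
R = 102 (R = (12*(13 + 4))/2 = (12*17)/2 = (½)*204 = 102)
R - (-544/908 + y/Q(18)) = 102 - (-544/908 - 491/18) = 102 - (-544*1/908 - 491*1/18) = 102 - (-136/227 - 491/18) = 102 - 1*(-113905/4086) = 102 + 113905/4086 = 530677/4086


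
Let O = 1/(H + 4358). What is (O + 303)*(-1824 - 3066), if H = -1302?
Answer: -2263994205/1528 ≈ -1.4817e+6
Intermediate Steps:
O = 1/3056 (O = 1/(-1302 + 4358) = 1/3056 ≈ 0.00032723)
(O + 303)*(-1824 - 3066) = (1/3056 + 303)*(-1824 - 3066) = (925969/3056)*(-4890) = -2263994205/1528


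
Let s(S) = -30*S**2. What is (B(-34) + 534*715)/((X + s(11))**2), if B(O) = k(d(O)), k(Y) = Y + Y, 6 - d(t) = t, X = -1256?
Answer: 190945/11936498 ≈ 0.015997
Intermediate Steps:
d(t) = 6 - t
k(Y) = 2*Y
B(O) = 12 - 2*O (B(O) = 2*(6 - O) = 12 - 2*O)
(B(-34) + 534*715)/((X + s(11))**2) = ((12 - 2*(-34)) + 534*715)/((-1256 - 30*11**2)**2) = ((12 + 68) + 381810)/((-1256 - 30*121)**2) = (80 + 381810)/((-1256 - 3630)**2) = 381890/((-4886)**2) = 381890/23872996 = 381890*(1/23872996) = 190945/11936498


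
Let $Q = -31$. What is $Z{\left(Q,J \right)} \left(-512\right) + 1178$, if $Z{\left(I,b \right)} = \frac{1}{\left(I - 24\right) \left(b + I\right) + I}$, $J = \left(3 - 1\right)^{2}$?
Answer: $\frac{856150}{727} \approx 1177.6$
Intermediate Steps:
$J = 4$ ($J = 2^{2} = 4$)
$Z{\left(I,b \right)} = \frac{1}{I + \left(-24 + I\right) \left(I + b\right)}$ ($Z{\left(I,b \right)} = \frac{1}{\left(-24 + I\right) \left(I + b\right) + I} = \frac{1}{I + \left(-24 + I\right) \left(I + b\right)}$)
$Z{\left(Q,J \right)} \left(-512\right) + 1178 = \frac{1}{\left(-31\right)^{2} - 96 - -713 - 124} \left(-512\right) + 1178 = \frac{1}{961 - 96 + 713 - 124} \left(-512\right) + 1178 = \frac{1}{1454} \left(-512\right) + 1178 = - \frac{256}{727} + 1178 = \frac{856150}{727}$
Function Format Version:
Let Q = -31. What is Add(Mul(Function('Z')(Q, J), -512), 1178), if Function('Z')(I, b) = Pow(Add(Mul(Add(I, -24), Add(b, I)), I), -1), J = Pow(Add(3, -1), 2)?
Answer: Rational(856150, 727) ≈ 1177.6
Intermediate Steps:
J = 4 (J = Pow(2, 2) = 4)
Function('Z')(I, b) = Pow(Add(I, Mul(Add(-24, I), Add(I, b))), -1) (Function('Z')(I, b) = Pow(Add(Mul(Add(-24, I), Add(I, b)), I), -1) = Pow(Add(I, Mul(Add(-24, I), Add(I, b))), -1))
Add(Mul(Function('Z')(Q, J), -512), 1178) = Add(Mul(Pow(Add(Pow(-31, 2), Mul(-24, 4), Mul(-23, -31), Mul(-31, 4)), -1), -512), 1178) = Add(Mul(Pow(Add(961, -96, 713, -124), -1), -512), 1178) = Add(Mul(Pow(1454, -1), -512), 1178) = Add(Mul(Rational(1, 1454), -512), 1178) = Add(Rational(-256, 727), 1178) = Rational(856150, 727)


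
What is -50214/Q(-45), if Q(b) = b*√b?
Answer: -16738*I*√5/225 ≈ -166.34*I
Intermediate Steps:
Q(b) = b^(3/2)
-50214/Q(-45) = -50214*I*√5/675 = -16738*I*√5/225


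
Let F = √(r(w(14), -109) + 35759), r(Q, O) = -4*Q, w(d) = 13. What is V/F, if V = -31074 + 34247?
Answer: 3173*√35707/35707 ≈ 16.792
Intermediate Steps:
V = 3173
F = √35707 (F = √(-4*13 + 35759) = √(-52 + 35759) = √35707 ≈ 188.96)
V/F = 3173/(√35707) = 3173*(√35707/35707) = 3173*√35707/35707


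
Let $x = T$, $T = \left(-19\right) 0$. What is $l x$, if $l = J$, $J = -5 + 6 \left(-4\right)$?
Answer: $0$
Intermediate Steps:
$T = 0$
$J = -29$ ($J = -5 - 24 = -29$)
$x = 0$
$l = -29$
$l x = \left(-29\right) 0 = 0$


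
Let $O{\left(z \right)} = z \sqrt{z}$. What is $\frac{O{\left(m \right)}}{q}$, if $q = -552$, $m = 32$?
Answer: $- \frac{16 \sqrt{2}}{69} \approx -0.32793$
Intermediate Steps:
$O{\left(z \right)} = z^{\frac{3}{2}}$
$\frac{O{\left(m \right)}}{q} = \frac{32^{\frac{3}{2}}}{-552} = 128 \sqrt{2} \left(- \frac{1}{552}\right) = - \frac{16 \sqrt{2}}{69}$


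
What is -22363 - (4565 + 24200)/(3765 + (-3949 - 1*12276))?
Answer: -55722843/2492 ≈ -22361.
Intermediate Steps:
-22363 - (4565 + 24200)/(3765 + (-3949 - 1*12276)) = -22363 - 28765/(3765 + (-3949 - 12276)) = -22363 - 28765/(3765 - 16225) = -22363 - 28765/(-12460) = -22363 - 28765*(-1)/12460 = -22363 - 1*(-5753/2492) = -22363 + 5753/2492 = -55722843/2492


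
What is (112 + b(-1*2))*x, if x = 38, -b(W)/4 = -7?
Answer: 5320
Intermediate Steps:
b(W) = 28 (b(W) = -4*(-7) = 28)
(112 + b(-1*2))*x = (112 + 28)*38 = 140*38 = 5320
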